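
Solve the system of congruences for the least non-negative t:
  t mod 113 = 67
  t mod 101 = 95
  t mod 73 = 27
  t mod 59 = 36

The moduli are pairwise coprime; N = 113·101·73·59 = 49155791.
N/113 = 435007; 435007 ≡ 70 (mod 113); 70·21 ≡ 1, so inverse 21.
N/101 = 486691; 486691 ≡ 73 (mod 101); 73·18 ≡ 1, so inverse 18.
N/73 = 673367; 673367 ≡ 15 (mod 73); 15·39 ≡ 1, so inverse 39.
N/59 = 833149; 833149 ≡ 10 (mod 59); 10·6 ≡ 1, so inverse 6.
t ≡ 67·435007·21 + 95·486691·18 + 27·673367·39 + 36·833149·6 = 2333312094.
2333312094 mod 49155791 = 22989917.

22989917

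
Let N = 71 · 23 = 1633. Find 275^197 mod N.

1333

Mod 71: 275 ≡ 62; by Fermat, exponent reduces to 197 mod 70 = 57; 62^57 ≡ 55 (mod 71).
Mod 23: 275 ≡ 22; by Fermat, exponent reduces to 197 mod 22 = 21; 22^21 ≡ 22 (mod 23).
Combine by CRT: x ≡ 55 (mod 71), x ≡ 22 (mod 23) ⇒ x ≡ 1333 (mod 1633).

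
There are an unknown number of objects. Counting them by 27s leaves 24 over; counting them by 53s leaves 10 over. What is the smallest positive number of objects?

699

From N ≡ 24 (mod 27) write N = 24 + 27t. Substituting into N ≡ 10 (mod 53) gives 27t ≡ 39 (mod 53), and since 27⁻¹ ≡ 2 (mod 53), t ≡ 25. Hence N ≡ 24 + 27·25 = 699 (mod 1431).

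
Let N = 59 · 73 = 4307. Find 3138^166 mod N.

Mod 59: 3138 ≡ 11; by Fermat, exponent reduces to 166 mod 58 = 50; 11^50 ≡ 51 (mod 59).
Mod 73: 3138 ≡ 72; by Fermat, exponent reduces to 166 mod 72 = 22; 72^22 ≡ 1 (mod 73).
Combine by CRT: x ≡ 51 (mod 59), x ≡ 1 (mod 73) ⇒ x ≡ 877 (mod 4307).

877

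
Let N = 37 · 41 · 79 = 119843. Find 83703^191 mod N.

111636

Mod 37: 83703 ≡ 9; by Fermat, exponent reduces to 191 mod 36 = 11; 9^11 ≡ 7 (mod 37).
Mod 41: 83703 ≡ 22; by Fermat, exponent reduces to 191 mod 40 = 31; 22^31 ≡ 34 (mod 41).
Mod 79: 83703 ≡ 42; by Fermat, exponent reduces to 191 mod 78 = 35; 42^35 ≡ 9 (mod 79).
Combine by CRT: x ≡ 7 (mod 37), x ≡ 34 (mod 41), x ≡ 9 (mod 79) ⇒ x ≡ 111636 (mod 119843).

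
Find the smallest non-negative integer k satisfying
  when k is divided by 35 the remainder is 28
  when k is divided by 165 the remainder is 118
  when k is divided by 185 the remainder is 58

gcd(35, 165) = 5 and 5 | (118 − 28), so the pair is consistent; merging gives k ≡ 448 (mod 1155), where 1155 = lcm(35, 165).
gcd(1155, 185) = 5 and 5 | (58 − 448), so the pair is consistent; merging gives k ≡ 18928 (mod 42735), where 42735 = lcm(1155, 185).
The solution is unique modulo lcm(35, 165, 185) = 42735.

18928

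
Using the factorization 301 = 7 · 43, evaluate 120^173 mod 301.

Mod 7: 120 ≡ 1; by Fermat, exponent reduces to 173 mod 6 = 5; 1^5 ≡ 1 (mod 7).
Mod 43: 120 ≡ 34; by Fermat, exponent reduces to 173 mod 42 = 5; 34^5 ≡ 33 (mod 43).
Combine by CRT: x ≡ 1 (mod 7), x ≡ 33 (mod 43) ⇒ x ≡ 162 (mod 301).

162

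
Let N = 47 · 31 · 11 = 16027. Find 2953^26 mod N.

Mod 47: 2953 ≡ 39; 39^26 ≡ 42 (mod 47).
Mod 31: 2953 ≡ 8; 8^26 ≡ 8 (mod 31).
Mod 11: 2953 ≡ 5; by Fermat, exponent reduces to 26 mod 10 = 6; 5^6 ≡ 5 (mod 11).
Combine by CRT: x ≡ 42 (mod 47), x ≡ 8 (mod 31), x ≡ 5 (mod 11) ⇒ x ≡ 7045 (mod 16027).

7045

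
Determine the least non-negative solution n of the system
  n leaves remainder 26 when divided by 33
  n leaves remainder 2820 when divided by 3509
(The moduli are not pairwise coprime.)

Combine the congruences pairwise.
gcd(33, 3509) = 11 and 11 | (2820 − 26), so the pair is consistent; merging gives n ≡ 6329 (mod 10527), where 10527 = lcm(33, 3509).
The solution is unique modulo lcm(33, 3509) = 10527.

6329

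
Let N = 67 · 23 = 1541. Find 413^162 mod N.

484

Mod 67: 413 ≡ 11; by Fermat, exponent reduces to 162 mod 66 = 30; 11^30 ≡ 15 (mod 67).
Mod 23: 413 ≡ 22; by Fermat, exponent reduces to 162 mod 22 = 8; 22^8 ≡ 1 (mod 23).
Combine by CRT: x ≡ 15 (mod 67), x ≡ 1 (mod 23) ⇒ x ≡ 484 (mod 1541).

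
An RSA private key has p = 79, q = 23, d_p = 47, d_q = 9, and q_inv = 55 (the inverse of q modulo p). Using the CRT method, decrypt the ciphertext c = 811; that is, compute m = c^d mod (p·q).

m₁ = c^(d_p) mod p: c ≡ 21 (mod 79), and 21^47 mod 79 = 52.
m₂ = c^(d_q) mod q: c ≡ 6 (mod 23), and 6^9 mod 23 = 16.
h = q_inv·(m₁ − m₂) mod p = 55·(52 − 16) mod 79 = 5.
m = m₂ + h·q = 16 + 5·23 = 131.

131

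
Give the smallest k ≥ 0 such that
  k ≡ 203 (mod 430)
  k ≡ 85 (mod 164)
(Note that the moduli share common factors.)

gcd(430, 164) = 2 and 2 | (85 − 203), so the pair is consistent; merging gives k ≡ 13533 (mod 35260), where 35260 = lcm(430, 164).
The solution is unique modulo lcm(430, 164) = 35260.

13533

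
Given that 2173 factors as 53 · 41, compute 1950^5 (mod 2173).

Mod 53: 1950 ≡ 42; 42^5 ≡ 16 (mod 53).
Mod 41: 1950 ≡ 23; 23^5 ≡ 40 (mod 41).
Combine by CRT: x ≡ 16 (mod 53), x ≡ 40 (mod 41) ⇒ x ≡ 122 (mod 2173).

122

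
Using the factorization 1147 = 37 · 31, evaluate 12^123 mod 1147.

1046

Mod 37: 12 ≡ 12; by Fermat, exponent reduces to 123 mod 36 = 15; 12^15 ≡ 10 (mod 37).
Mod 31: 12 ≡ 12; by Fermat, exponent reduces to 123 mod 30 = 3; 12^3 ≡ 23 (mod 31).
Combine by CRT: x ≡ 10 (mod 37), x ≡ 23 (mod 31) ⇒ x ≡ 1046 (mod 1147).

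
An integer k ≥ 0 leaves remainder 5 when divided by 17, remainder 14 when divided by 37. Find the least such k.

532

From k ≡ 5 (mod 17) write k = 5 + 17t. Substituting into k ≡ 14 (mod 37) gives 17t ≡ 9 (mod 37), and since 17⁻¹ ≡ 24 (mod 37), t ≡ 31. Hence k ≡ 5 + 17·31 = 532 (mod 629).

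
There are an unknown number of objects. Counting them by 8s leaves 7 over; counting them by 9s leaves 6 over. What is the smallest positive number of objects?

15

From N ≡ 7 (mod 8) write N = 7 + 8t. Substituting into N ≡ 6 (mod 9) gives 8t ≡ 8 (mod 9), and since 8⁻¹ ≡ 8 (mod 9), t ≡ 1. Hence N ≡ 7 + 8·1 = 15 (mod 72).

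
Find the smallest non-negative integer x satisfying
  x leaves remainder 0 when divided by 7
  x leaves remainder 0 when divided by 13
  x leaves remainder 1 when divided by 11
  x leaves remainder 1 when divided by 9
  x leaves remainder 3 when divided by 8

39403

The moduli are pairwise coprime; N = 7·13·11·9·8 = 72072.
N/7 = 10296; 10296 ≡ 6 (mod 7); 6·6 ≡ 1, so inverse 6.
N/13 = 5544; 5544 ≡ 6 (mod 13); 6·11 ≡ 1, so inverse 11.
N/11 = 6552; 6552 ≡ 7 (mod 11); 7·8 ≡ 1, so inverse 8.
N/9 = 8008; 8008 ≡ 7 (mod 9); 7·4 ≡ 1, so inverse 4.
N/8 = 9009; 9009 ≡ 1 (mod 8), inverse 1.
x ≡ 0·10296·6 + 0·5544·11 + 1·6552·8 + 1·8008·4 + 3·9009·1 = 111475.
111475 mod 72072 = 39403.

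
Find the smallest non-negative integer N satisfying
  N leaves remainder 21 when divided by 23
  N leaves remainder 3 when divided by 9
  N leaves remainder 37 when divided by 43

The moduli are pairwise coprime; M = 23·9·43 = 8901.
M/23 = 387; 387 ≡ 19 (mod 23); 19·17 ≡ 1, so inverse 17.
M/9 = 989; 989 ≡ 8 (mod 9); 8·8 ≡ 1, so inverse 8.
M/43 = 207; 207 ≡ 35 (mod 43); 35·16 ≡ 1, so inverse 16.
N ≡ 21·387·17 + 3·989·8 + 37·207·16 = 284439.
284439 mod 8901 = 8508.

8508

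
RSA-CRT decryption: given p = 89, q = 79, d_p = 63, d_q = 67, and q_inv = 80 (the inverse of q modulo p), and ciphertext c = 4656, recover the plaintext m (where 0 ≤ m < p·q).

m₁ = c^(d_p) mod p: c ≡ 28 (mod 89), and 28^63 mod 89 = 70.
m₂ = c^(d_q) mod q: c ≡ 74 (mod 79), and 74^67 mod 79 = 47.
h = q_inv·(m₁ − m₂) mod p = 80·(70 − 47) mod 89 = 60.
m = m₂ + h·q = 47 + 60·79 = 4787.

4787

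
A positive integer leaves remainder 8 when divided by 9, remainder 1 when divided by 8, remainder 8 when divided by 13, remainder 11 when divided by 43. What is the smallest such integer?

From k ≡ 8 (mod 9) write k = 8 + 9t. Substituting into k ≡ 1 (mod 8) gives 9t ≡ 1 (mod 8), and since 1⁻¹ ≡ 1 (mod 8), t ≡ 1. Hence k ≡ 8 + 9·1 = 17 (mod 72).
From k ≡ 17 (mod 72) write k = 17 + 72t. Substituting into k ≡ 8 (mod 13) gives 72t ≡ 4 (mod 13), and since 7⁻¹ ≡ 2 (mod 13), t ≡ 8. Hence k ≡ 17 + 72·8 = 593 (mod 936).
From k ≡ 593 (mod 936) write k = 593 + 936t. Substituting into k ≡ 11 (mod 43) gives 936t ≡ 20 (mod 43), and since 33⁻¹ ≡ 30 (mod 43), t ≡ 41. Hence k ≡ 593 + 936·41 = 38969 (mod 40248).

38969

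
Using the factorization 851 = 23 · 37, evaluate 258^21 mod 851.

221

Mod 23: 258 ≡ 5; 5^21 ≡ 14 (mod 23).
Mod 37: 258 ≡ 36; 36^21 ≡ 36 (mod 37).
Combine by CRT: x ≡ 14 (mod 23), x ≡ 36 (mod 37) ⇒ x ≡ 221 (mod 851).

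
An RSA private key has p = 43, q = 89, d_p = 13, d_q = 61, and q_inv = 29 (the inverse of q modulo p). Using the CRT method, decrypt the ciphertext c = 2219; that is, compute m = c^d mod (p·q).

m₁ = c^(d_p) mod p: c ≡ 26 (mod 43), and 26^13 mod 43 = 30.
m₂ = c^(d_q) mod q: c ≡ 83 (mod 89), and 83^61 mod 89 = 28.
h = q_inv·(m₁ − m₂) mod p = 29·(30 − 28) mod 43 = 15.
m = m₂ + h·q = 28 + 15·89 = 1363.

1363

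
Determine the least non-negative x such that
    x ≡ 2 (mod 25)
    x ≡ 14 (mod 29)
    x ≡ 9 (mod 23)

From x ≡ 2 (mod 25) write x = 2 + 25t. Substituting into x ≡ 14 (mod 29) gives 25t ≡ 12 (mod 29), and since 25⁻¹ ≡ 7 (mod 29), t ≡ 26. Hence x ≡ 2 + 25·26 = 652 (mod 725).
From x ≡ 652 (mod 725) write x = 652 + 725t. Substituting into x ≡ 9 (mod 23) gives 725t ≡ 1 (mod 23), and since 12⁻¹ ≡ 2 (mod 23), t ≡ 2. Hence x ≡ 652 + 725·2 = 2102 (mod 16675).

2102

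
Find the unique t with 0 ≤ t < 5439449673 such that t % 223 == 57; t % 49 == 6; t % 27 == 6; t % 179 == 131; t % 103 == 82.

Combine the congruences pairwise.
From t ≡ 57 (mod 223) write t = 57 + 223s. Substituting into t ≡ 6 (mod 49) gives 223s ≡ 47 (mod 49), and since 27⁻¹ ≡ 20 (mod 49), s ≡ 9. Hence t ≡ 57 + 223·9 = 2064 (mod 10927).
From t ≡ 2064 (mod 10927) write t = 2064 + 10927s. Substituting into t ≡ 6 (mod 27) gives 10927s ≡ 21 (mod 27), and since 19⁻¹ ≡ 10 (mod 27), s ≡ 21. Hence t ≡ 2064 + 10927·21 = 231531 (mod 295029).
From t ≡ 231531 (mod 295029) write t = 231531 + 295029s. Substituting into t ≡ 131 (mod 179) gives 295029s ≡ 47 (mod 179), and since 37⁻¹ ≡ 150 (mod 179), s ≡ 69. Hence t ≡ 231531 + 295029·69 = 20588532 (mod 52810191).
From t ≡ 20588532 (mod 52810191) write t = 20588532 + 52810191s. Substituting into t ≡ 82 (mod 103) gives 52810191s ≡ 14 (mod 103), and since 31⁻¹ ≡ 10 (mod 103), s ≡ 37. Hence t ≡ 20588532 + 52810191·37 = 1974565599 (mod 5439449673).

1974565599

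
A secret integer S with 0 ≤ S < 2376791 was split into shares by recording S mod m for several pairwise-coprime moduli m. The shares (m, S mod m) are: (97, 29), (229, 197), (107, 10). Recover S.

Combine the congruences pairwise.
From S ≡ 29 (mod 97) write S = 29 + 97t. Substituting into S ≡ 197 (mod 229) gives 97t ≡ 168 (mod 229), and since 97⁻¹ ≡ 85 (mod 229), t ≡ 82. Hence S ≡ 29 + 97·82 = 7983 (mod 22213).
From S ≡ 7983 (mod 22213) write S = 7983 + 22213t. Substituting into S ≡ 10 (mod 107) gives 22213t ≡ 52 (mod 107), and since 64⁻¹ ≡ 102 (mod 107), t ≡ 61. Hence S ≡ 7983 + 22213·61 = 1362976 (mod 2376791).

1362976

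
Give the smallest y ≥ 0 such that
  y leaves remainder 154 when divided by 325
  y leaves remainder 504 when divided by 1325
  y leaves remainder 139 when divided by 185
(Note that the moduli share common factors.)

188654

gcd(325, 1325) = 25 and 25 | (504 − 154), so the pair is consistent; merging gives y ≡ 16404 (mod 17225), where 17225 = lcm(325, 1325).
gcd(17225, 185) = 5 and 5 | (139 − 16404), so the pair is consistent; merging gives y ≡ 188654 (mod 637325), where 637325 = lcm(17225, 185).
The solution is unique modulo lcm(325, 1325, 185) = 637325.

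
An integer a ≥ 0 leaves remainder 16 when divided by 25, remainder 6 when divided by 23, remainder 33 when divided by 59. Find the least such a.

From a ≡ 16 (mod 25) write a = 16 + 25t. Substituting into a ≡ 6 (mod 23) gives 25t ≡ 13 (mod 23), and since 2⁻¹ ≡ 12 (mod 23), t ≡ 18. Hence a ≡ 16 + 25·18 = 466 (mod 575).
From a ≡ 466 (mod 575) write a = 466 + 575t. Substituting into a ≡ 33 (mod 59) gives 575t ≡ 39 (mod 59), and since 44⁻¹ ≡ 55 (mod 59), t ≡ 21. Hence a ≡ 466 + 575·21 = 12541 (mod 33925).

12541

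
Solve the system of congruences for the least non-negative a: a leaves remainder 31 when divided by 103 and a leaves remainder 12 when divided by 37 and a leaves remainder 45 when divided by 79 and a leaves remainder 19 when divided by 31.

983990

Combine the congruences pairwise.
From a ≡ 31 (mod 103) write a = 31 + 103t. Substituting into a ≡ 12 (mod 37) gives 103t ≡ 18 (mod 37), and since 29⁻¹ ≡ 23 (mod 37), t ≡ 7. Hence a ≡ 31 + 103·7 = 752 (mod 3811).
From a ≡ 752 (mod 3811) write a = 752 + 3811t. Substituting into a ≡ 45 (mod 79) gives 3811t ≡ 4 (mod 79), and since 19⁻¹ ≡ 25 (mod 79), t ≡ 21. Hence a ≡ 752 + 3811·21 = 80783 (mod 301069).
From a ≡ 80783 (mod 301069) write a = 80783 + 301069t. Substituting into a ≡ 19 (mod 31) gives 301069t ≡ 22 (mod 31), and since 28⁻¹ ≡ 10 (mod 31), t ≡ 3. Hence a ≡ 80783 + 301069·3 = 983990 (mod 9333139).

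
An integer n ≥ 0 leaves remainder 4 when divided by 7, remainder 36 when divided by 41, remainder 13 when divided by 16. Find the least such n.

The moduli are pairwise coprime; M = 7·41·16 = 4592.
M/7 = 656; 656 ≡ 5 (mod 7); 5·3 ≡ 1, so inverse 3.
M/41 = 112; 112 ≡ 30 (mod 41); 30·26 ≡ 1, so inverse 26.
M/16 = 287; 287 ≡ 15 (mod 16); 15·15 ≡ 1, so inverse 15.
n ≡ 4·656·3 + 36·112·26 + 13·287·15 = 168669.
168669 mod 4592 = 3357.

3357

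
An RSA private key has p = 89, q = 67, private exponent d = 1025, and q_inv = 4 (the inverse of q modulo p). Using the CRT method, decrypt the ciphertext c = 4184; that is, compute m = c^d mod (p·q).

2048

d_p = d mod (p−1) = 1025 mod 88 = 57; d_q = d mod (q−1) = 35.
m₁ = c^(d_p) mod p: c ≡ 1 (mod 89), and 1^57 mod 89 = 1.
m₂ = c^(d_q) mod q: c ≡ 30 (mod 67), and 30^35 mod 67 = 38.
h = q_inv·(m₁ − m₂) mod p = 4·(1 − 38) mod 89 = 30.
m = m₂ + h·q = 38 + 30·67 = 2048.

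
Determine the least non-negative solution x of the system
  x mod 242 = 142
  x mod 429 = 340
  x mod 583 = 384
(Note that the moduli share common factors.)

Combine the congruences pairwise.
gcd(242, 429) = 11 and 11 | (340 − 142), so the pair is consistent; merging gives x ≡ 3772 (mod 9438), where 9438 = lcm(242, 429).
gcd(9438, 583) = 11 and 11 | (384 − 3772), so the pair is consistent; merging gives x ≡ 13210 (mod 500214), where 500214 = lcm(9438, 583).
The solution is unique modulo lcm(242, 429, 583) = 500214.

13210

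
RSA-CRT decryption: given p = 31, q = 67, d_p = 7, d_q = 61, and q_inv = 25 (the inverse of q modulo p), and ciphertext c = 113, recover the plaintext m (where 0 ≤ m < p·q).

m₁ = c^(d_p) mod p: c ≡ 20 (mod 31), and 20^7 mod 31 = 18.
m₂ = c^(d_q) mod q: c ≡ 46 (mod 67), and 46^61 mod 67 = 41.
h = q_inv·(m₁ − m₂) mod p = 25·(18 − 41) mod 31 = 14.
m = m₂ + h·q = 41 + 14·67 = 979.

979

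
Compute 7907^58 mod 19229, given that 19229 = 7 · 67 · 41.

Mod 7: 7907 ≡ 4; by Fermat, exponent reduces to 58 mod 6 = 4; 4^4 ≡ 4 (mod 7).
Mod 67: 7907 ≡ 1; 1^58 ≡ 1 (mod 67).
Mod 41: 7907 ≡ 35; by Fermat, exponent reduces to 58 mod 40 = 18; 35^18 ≡ 33 (mod 41).
Combine by CRT: x ≡ 4 (mod 7), x ≡ 1 (mod 67), x ≡ 33 (mod 41) ⇒ x ≡ 12128 (mod 19229).

12128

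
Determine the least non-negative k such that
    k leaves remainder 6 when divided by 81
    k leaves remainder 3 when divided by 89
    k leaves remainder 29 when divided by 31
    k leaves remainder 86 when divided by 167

25171161

The moduli are pairwise coprime; N = 81·89·31·167 = 37320993.
N/81 = 460753; 460753 ≡ 25 (mod 81); 25·13 ≡ 1, so inverse 13.
N/89 = 419337; 419337 ≡ 58 (mod 89); 58·66 ≡ 1, so inverse 66.
N/31 = 1203903; 1203903 ≡ 18 (mod 31); 18·19 ≡ 1, so inverse 19.
N/167 = 223479; 223479 ≡ 33 (mod 167); 33·81 ≡ 1, so inverse 81.
k ≡ 6·460753·13 + 3·419337·66 + 29·1203903·19 + 86·223479·81 = 2339072727.
2339072727 mod 37320993 = 25171161.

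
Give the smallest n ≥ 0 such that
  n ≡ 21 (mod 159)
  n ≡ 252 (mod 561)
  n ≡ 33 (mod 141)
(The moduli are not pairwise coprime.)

gcd(159, 561) = 3 and 3 | (252 − 21), so the pair is consistent; merging gives n ≡ 21009 (mod 29733), where 29733 = lcm(159, 561).
gcd(29733, 141) = 3 and 3 | (33 − 21009), so the pair is consistent; merging gives n ≡ 199407 (mod 1397451), where 1397451 = lcm(29733, 141).
The solution is unique modulo lcm(159, 561, 141) = 1397451.

199407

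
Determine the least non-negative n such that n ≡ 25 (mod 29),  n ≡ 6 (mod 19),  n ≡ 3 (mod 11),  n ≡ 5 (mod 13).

The moduli are pairwise coprime; M = 29·19·11·13 = 78793.
M/29 = 2717; 2717 ≡ 20 (mod 29); 20·16 ≡ 1, so inverse 16.
M/19 = 4147; 4147 ≡ 5 (mod 19); 5·4 ≡ 1, so inverse 4.
M/11 = 7163; 7163 ≡ 2 (mod 11); 2·6 ≡ 1, so inverse 6.
M/13 = 6061; 6061 ≡ 3 (mod 13); 3·9 ≡ 1, so inverse 9.
n ≡ 25·2717·16 + 6·4147·4 + 3·7163·6 + 5·6061·9 = 1588007.
1588007 mod 78793 = 12147.

12147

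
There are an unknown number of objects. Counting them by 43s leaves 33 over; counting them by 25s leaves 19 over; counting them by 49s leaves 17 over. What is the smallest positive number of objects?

The moduli are pairwise coprime; M = 43·25·49 = 52675.
M/43 = 1225; 1225 ≡ 21 (mod 43); 21·41 ≡ 1, so inverse 41.
M/25 = 2107; 2107 ≡ 7 (mod 25); 7·18 ≡ 1, so inverse 18.
M/49 = 1075; 1075 ≡ 46 (mod 49); 46·16 ≡ 1, so inverse 16.
N ≡ 33·1225·41 + 19·2107·18 + 17·1075·16 = 2670419.
2670419 mod 52675 = 36669.

36669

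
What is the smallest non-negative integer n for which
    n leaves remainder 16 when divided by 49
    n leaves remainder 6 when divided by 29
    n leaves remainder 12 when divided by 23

Combine the congruences pairwise.
From n ≡ 16 (mod 49) write n = 16 + 49t. Substituting into n ≡ 6 (mod 29) gives 49t ≡ 19 (mod 29), and since 20⁻¹ ≡ 16 (mod 29), t ≡ 14. Hence n ≡ 16 + 49·14 = 702 (mod 1421).
From n ≡ 702 (mod 1421) write n = 702 + 1421t. Substituting into n ≡ 12 (mod 23) gives 1421t ≡ 0 (mod 23), and since 18⁻¹ ≡ 9 (mod 23), t ≡ 0. Hence n ≡ 702 + 1421·0 = 702 (mod 32683).

702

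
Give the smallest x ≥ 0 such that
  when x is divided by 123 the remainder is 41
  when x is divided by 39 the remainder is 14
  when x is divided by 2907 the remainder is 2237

gcd(123, 39) = 3 and 3 | (14 − 41), so the pair is consistent; merging gives x ≡ 287 (mod 1599), where 1599 = lcm(123, 39).
gcd(1599, 2907) = 3 and 3 | (2237 − 287), so the pair is consistent; merging gives x ≡ 644684 (mod 1549431), where 1549431 = lcm(1599, 2907).
The solution is unique modulo lcm(123, 39, 2907) = 1549431.

644684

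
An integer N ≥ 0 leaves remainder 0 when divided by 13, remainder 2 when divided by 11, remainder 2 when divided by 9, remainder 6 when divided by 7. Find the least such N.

8021

The moduli are pairwise coprime; M = 13·11·9·7 = 9009.
M/13 = 693; 693 ≡ 4 (mod 13); 4·10 ≡ 1, so inverse 10.
M/11 = 819; 819 ≡ 5 (mod 11); 5·9 ≡ 1, so inverse 9.
M/9 = 1001; 1001 ≡ 2 (mod 9); 2·5 ≡ 1, so inverse 5.
M/7 = 1287; 1287 ≡ 6 (mod 7); 6·6 ≡ 1, so inverse 6.
N ≡ 0·693·10 + 2·819·9 + 2·1001·5 + 6·1287·6 = 71084.
71084 mod 9009 = 8021.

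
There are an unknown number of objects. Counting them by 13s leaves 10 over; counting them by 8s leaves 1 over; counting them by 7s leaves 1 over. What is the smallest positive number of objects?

The moduli are pairwise coprime; M = 13·8·7 = 728.
M/13 = 56; 56 ≡ 4 (mod 13); 4·10 ≡ 1, so inverse 10.
M/8 = 91; 91 ≡ 3 (mod 8); 3·3 ≡ 1, so inverse 3.
M/7 = 104; 104 ≡ 6 (mod 7); 6·6 ≡ 1, so inverse 6.
N ≡ 10·56·10 + 1·91·3 + 1·104·6 = 6497.
6497 mod 728 = 673.

673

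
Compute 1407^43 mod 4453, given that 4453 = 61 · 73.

4411

Mod 61: 1407 ≡ 4; 4^43 ≡ 19 (mod 61).
Mod 73: 1407 ≡ 20; 20^43 ≡ 31 (mod 73).
Combine by CRT: x ≡ 19 (mod 61), x ≡ 31 (mod 73) ⇒ x ≡ 4411 (mod 4453).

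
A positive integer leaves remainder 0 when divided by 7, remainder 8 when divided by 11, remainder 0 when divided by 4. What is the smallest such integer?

140

The moduli are pairwise coprime; M = 7·11·4 = 308.
M/7 = 44; 44 ≡ 2 (mod 7); 2·4 ≡ 1, so inverse 4.
M/11 = 28; 28 ≡ 6 (mod 11); 6·2 ≡ 1, so inverse 2.
M/4 = 77; 77 ≡ 1 (mod 4), inverse 1.
n ≡ 0·44·4 + 8·28·2 + 0·77·1 = 448.
448 mod 308 = 140.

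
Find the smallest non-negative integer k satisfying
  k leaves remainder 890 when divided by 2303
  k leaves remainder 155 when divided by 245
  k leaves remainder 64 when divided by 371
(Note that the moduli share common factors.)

gcd(2303, 245) = 49 and 49 | (155 − 890), so the pair is consistent; merging gives k ≡ 890 (mod 11515), where 11515 = lcm(2303, 245).
gcd(11515, 371) = 7 and 7 | (64 − 890), so the pair is consistent; merging gives k ≡ 542095 (mod 610295), where 610295 = lcm(11515, 371).
The solution is unique modulo lcm(2303, 245, 371) = 610295.

542095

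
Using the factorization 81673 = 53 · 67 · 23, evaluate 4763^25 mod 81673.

30437

Mod 53: 4763 ≡ 46; 46^25 ≡ 15 (mod 53).
Mod 67: 4763 ≡ 6; 6^25 ≡ 19 (mod 67).
Mod 23: 4763 ≡ 2; by Fermat, exponent reduces to 25 mod 22 = 3; 2^3 ≡ 8 (mod 23).
Combine by CRT: x ≡ 15 (mod 53), x ≡ 19 (mod 67), x ≡ 8 (mod 23) ⇒ x ≡ 30437 (mod 81673).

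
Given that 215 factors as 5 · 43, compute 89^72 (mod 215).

11

Mod 5: 89 ≡ 4; since 4 | 72, by Fermat 4^72 ≡ 1 (mod 5).
Mod 43: 89 ≡ 3; by Fermat, exponent reduces to 72 mod 42 = 30; 3^30 ≡ 11 (mod 43).
Combine by CRT: x ≡ 1 (mod 5), x ≡ 11 (mod 43) ⇒ x ≡ 11 (mod 215).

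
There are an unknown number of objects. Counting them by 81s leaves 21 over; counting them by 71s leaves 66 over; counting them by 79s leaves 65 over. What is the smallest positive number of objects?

Combine the congruences pairwise.
From N ≡ 21 (mod 81) write N = 21 + 81t. Substituting into N ≡ 66 (mod 71) gives 81t ≡ 45 (mod 71), and since 10⁻¹ ≡ 64 (mod 71), t ≡ 40. Hence N ≡ 21 + 81·40 = 3261 (mod 5751).
From N ≡ 3261 (mod 5751) write N = 3261 + 5751t. Substituting into N ≡ 65 (mod 79) gives 5751t ≡ 43 (mod 79), and since 63⁻¹ ≡ 74 (mod 79), t ≡ 22. Hence N ≡ 3261 + 5751·22 = 129783 (mod 454329).

129783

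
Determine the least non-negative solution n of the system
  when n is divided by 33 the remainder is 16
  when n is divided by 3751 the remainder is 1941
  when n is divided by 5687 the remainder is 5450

28198

Combine the congruences pairwise.
gcd(33, 3751) = 11 and 11 | (1941 − 16), so the pair is consistent; merging gives n ≡ 5692 (mod 11253), where 11253 = lcm(33, 3751).
gcd(11253, 5687) = 121 and 121 | (5450 − 5692), so the pair is consistent; merging gives n ≡ 28198 (mod 528891), where 528891 = lcm(11253, 5687).
The solution is unique modulo lcm(33, 3751, 5687) = 528891.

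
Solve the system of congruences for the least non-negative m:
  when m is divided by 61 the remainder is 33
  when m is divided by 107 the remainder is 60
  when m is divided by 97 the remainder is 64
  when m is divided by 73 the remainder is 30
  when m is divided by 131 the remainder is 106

Combine the congruences pairwise.
From m ≡ 33 (mod 61) write m = 33 + 61t. Substituting into m ≡ 60 (mod 107) gives 61t ≡ 27 (mod 107), and since 61⁻¹ ≡ 100 (mod 107), t ≡ 25. Hence m ≡ 33 + 61·25 = 1558 (mod 6527).
From m ≡ 1558 (mod 6527) write m = 1558 + 6527t. Substituting into m ≡ 64 (mod 97) gives 6527t ≡ 58 (mod 97), and since 28⁻¹ ≡ 52 (mod 97), t ≡ 9. Hence m ≡ 1558 + 6527·9 = 60301 (mod 633119).
From m ≡ 60301 (mod 633119) write m = 60301 + 633119t. Substituting into m ≡ 30 (mod 73) gives 633119t ≡ 27 (mod 73), and since 63⁻¹ ≡ 51 (mod 73), t ≡ 63. Hence m ≡ 60301 + 633119·63 = 39946798 (mod 46217687).
From m ≡ 39946798 (mod 46217687) write m = 39946798 + 46217687t. Substituting into m ≡ 106 (mod 131) gives 46217687t ≡ 55 (mod 131), and since 101⁻¹ ≡ 48 (mod 131), t ≡ 20. Hence m ≡ 39946798 + 46217687·20 = 964300538 (mod 6054516997).

964300538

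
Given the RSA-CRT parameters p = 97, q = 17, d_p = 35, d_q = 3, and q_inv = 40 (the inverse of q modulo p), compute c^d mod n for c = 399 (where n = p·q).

2

m₁ = c^(d_p) mod p: c ≡ 11 (mod 97), and 11^35 mod 97 = 2.
m₂ = c^(d_q) mod q: c ≡ 8 (mod 17), and 8^3 mod 17 = 2.
h = q_inv·(m₁ − m₂) mod p = 40·(2 − 2) mod 97 = 0.
m = m₂ + h·q = 2 + 0·17 = 2.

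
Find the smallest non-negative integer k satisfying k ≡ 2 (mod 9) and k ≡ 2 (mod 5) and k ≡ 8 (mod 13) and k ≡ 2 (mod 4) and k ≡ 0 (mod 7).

From k ≡ 2 (mod 9) write k = 2 + 9t. Substituting into k ≡ 2 (mod 5) gives 9t ≡ 0 (mod 5), and since 4⁻¹ ≡ 4 (mod 5), t ≡ 0. Hence k ≡ 2 + 9·0 = 2 (mod 45).
From k ≡ 2 (mod 45) write k = 2 + 45t. Substituting into k ≡ 8 (mod 13) gives 45t ≡ 6 (mod 13), and since 6⁻¹ ≡ 11 (mod 13), t ≡ 1. Hence k ≡ 2 + 45·1 = 47 (mod 585).
From k ≡ 47 (mod 585) write k = 47 + 585t. Substituting into k ≡ 2 (mod 4) gives 585t ≡ 3 (mod 4), and since 1⁻¹ ≡ 1 (mod 4), t ≡ 3. Hence k ≡ 47 + 585·3 = 1802 (mod 2340).
From k ≡ 1802 (mod 2340) write k = 1802 + 2340t. Substituting into k ≡ 0 (mod 7) gives 2340t ≡ 4 (mod 7), and since 2⁻¹ ≡ 4 (mod 7), t ≡ 2. Hence k ≡ 1802 + 2340·2 = 6482 (mod 16380).

6482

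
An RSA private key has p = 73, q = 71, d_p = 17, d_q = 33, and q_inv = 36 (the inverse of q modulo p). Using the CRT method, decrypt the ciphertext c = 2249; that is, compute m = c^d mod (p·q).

m₁ = c^(d_p) mod p: c ≡ 59 (mod 73), and 59^17 mod 73 = 45.
m₂ = c^(d_q) mod q: c ≡ 48 (mod 71), and 48^33 mod 71 = 20.
h = q_inv·(m₁ − m₂) mod p = 36·(45 − 20) mod 73 = 24.
m = m₂ + h·q = 20 + 24·71 = 1724.

1724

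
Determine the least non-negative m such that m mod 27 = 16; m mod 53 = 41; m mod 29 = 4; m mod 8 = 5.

The moduli are pairwise coprime; N = 27·53·29·8 = 331992.
N/27 = 12296; 12296 ≡ 11 (mod 27); 11·5 ≡ 1, so inverse 5.
N/53 = 6264; 6264 ≡ 10 (mod 53); 10·16 ≡ 1, so inverse 16.
N/29 = 11448; 11448 ≡ 22 (mod 29); 22·4 ≡ 1, so inverse 4.
N/8 = 41499; 41499 ≡ 3 (mod 8); 3·3 ≡ 1, so inverse 3.
m ≡ 16·12296·5 + 41·6264·16 + 4·11448·4 + 5·41499·3 = 5898517.
5898517 mod 331992 = 254653.

254653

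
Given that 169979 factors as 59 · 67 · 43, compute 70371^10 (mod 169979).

Mod 59: 70371 ≡ 43; 43^10 ≡ 17 (mod 59).
Mod 67: 70371 ≡ 21; 21^10 ≡ 56 (mod 67).
Mod 43: 70371 ≡ 23; 23^10 ≡ 31 (mod 43).
Combine by CRT: x ≡ 17 (mod 59), x ≡ 56 (mod 67), x ≡ 31 (mod 43) ⇒ x ≡ 140555 (mod 169979).

140555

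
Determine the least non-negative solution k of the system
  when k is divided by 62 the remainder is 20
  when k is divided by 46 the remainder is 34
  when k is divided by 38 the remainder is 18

11304

Combine the congruences pairwise.
gcd(62, 46) = 2 and 2 | (34 − 20), so the pair is consistent; merging gives k ≡ 1322 (mod 1426), where 1426 = lcm(62, 46).
gcd(1426, 38) = 2 and 2 | (18 − 1322), so the pair is consistent; merging gives k ≡ 11304 (mod 27094), where 27094 = lcm(1426, 38).
The solution is unique modulo lcm(62, 46, 38) = 27094.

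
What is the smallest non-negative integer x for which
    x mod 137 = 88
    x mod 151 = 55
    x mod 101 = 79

1899182

Combine the congruences pairwise.
From x ≡ 88 (mod 137) write x = 88 + 137t. Substituting into x ≡ 55 (mod 151) gives 137t ≡ 118 (mod 151), and since 137⁻¹ ≡ 97 (mod 151), t ≡ 121. Hence x ≡ 88 + 137·121 = 16665 (mod 20687).
From x ≡ 16665 (mod 20687) write x = 16665 + 20687t. Substituting into x ≡ 79 (mod 101) gives 20687t ≡ 79 (mod 101), and since 83⁻¹ ≡ 28 (mod 101), t ≡ 91. Hence x ≡ 16665 + 20687·91 = 1899182 (mod 2089387).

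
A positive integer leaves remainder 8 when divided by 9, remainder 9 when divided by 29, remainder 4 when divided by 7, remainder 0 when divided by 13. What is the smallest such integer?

From a ≡ 8 (mod 9) write a = 8 + 9t. Substituting into a ≡ 9 (mod 29) gives 9t ≡ 1 (mod 29), and since 9⁻¹ ≡ 13 (mod 29), t ≡ 13. Hence a ≡ 8 + 9·13 = 125 (mod 261).
From a ≡ 125 (mod 261) write a = 125 + 261t. Substituting into a ≡ 4 (mod 7) gives 261t ≡ 5 (mod 7), and since 2⁻¹ ≡ 4 (mod 7), t ≡ 6. Hence a ≡ 125 + 261·6 = 1691 (mod 1827).
From a ≡ 1691 (mod 1827) write a = 1691 + 1827t. Substituting into a ≡ 0 (mod 13) gives 1827t ≡ 12 (mod 13), and since 7⁻¹ ≡ 2 (mod 13), t ≡ 11. Hence a ≡ 1691 + 1827·11 = 21788 (mod 23751).

21788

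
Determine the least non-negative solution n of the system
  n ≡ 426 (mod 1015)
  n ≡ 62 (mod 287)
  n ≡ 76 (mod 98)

103956

gcd(1015, 287) = 7 and 7 | (62 − 426), so the pair is consistent; merging gives n ≡ 20726 (mod 41615), where 41615 = lcm(1015, 287).
gcd(41615, 98) = 7 and 7 | (76 − 20726), so the pair is consistent; merging gives n ≡ 103956 (mod 582610), where 582610 = lcm(41615, 98).
The solution is unique modulo lcm(1015, 287, 98) = 582610.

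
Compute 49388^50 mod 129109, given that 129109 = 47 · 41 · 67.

26395

Mod 47: 49388 ≡ 38; by Fermat, exponent reduces to 50 mod 46 = 4; 38^4 ≡ 28 (mod 47).
Mod 41: 49388 ≡ 24; by Fermat, exponent reduces to 50 mod 40 = 10; 24^10 ≡ 32 (mod 41).
Mod 67: 49388 ≡ 9; 9^50 ≡ 64 (mod 67).
Combine by CRT: x ≡ 28 (mod 47), x ≡ 32 (mod 41), x ≡ 64 (mod 67) ⇒ x ≡ 26395 (mod 129109).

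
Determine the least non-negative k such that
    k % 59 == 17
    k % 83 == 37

Combine the congruences pairwise.
From k ≡ 17 (mod 59) write k = 17 + 59t. Substituting into k ≡ 37 (mod 83) gives 59t ≡ 20 (mod 83), and since 59⁻¹ ≡ 38 (mod 83), t ≡ 13. Hence k ≡ 17 + 59·13 = 784 (mod 4897).

784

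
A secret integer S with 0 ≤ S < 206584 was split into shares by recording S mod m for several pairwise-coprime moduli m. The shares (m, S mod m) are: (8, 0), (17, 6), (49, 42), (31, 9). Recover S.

4256

The moduli are pairwise coprime; N = 8·17·49·31 = 206584.
N/8 = 25823; 25823 ≡ 7 (mod 8); 7·7 ≡ 1, so inverse 7.
N/17 = 12152; 12152 ≡ 14 (mod 17); 14·11 ≡ 1, so inverse 11.
N/49 = 4216; 4216 ≡ 2 (mod 49); 2·25 ≡ 1, so inverse 25.
N/31 = 6664; 6664 ≡ 30 (mod 31); 30·30 ≡ 1, so inverse 30.
S ≡ 0·25823·7 + 6·12152·11 + 42·4216·25 + 9·6664·30 = 7028112.
7028112 mod 206584 = 4256.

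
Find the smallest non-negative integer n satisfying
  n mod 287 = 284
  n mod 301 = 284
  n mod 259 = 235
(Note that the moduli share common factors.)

Combine the congruences pairwise.
gcd(287, 301) = 7 and 7 | (284 − 284), so the pair is consistent; merging gives n ≡ 284 (mod 12341), where 12341 = lcm(287, 301).
gcd(12341, 259) = 7 and 7 | (235 − 284), so the pair is consistent; merging gives n ≡ 358173 (mod 456617), where 456617 = lcm(12341, 259).
The solution is unique modulo lcm(287, 301, 259) = 456617.

358173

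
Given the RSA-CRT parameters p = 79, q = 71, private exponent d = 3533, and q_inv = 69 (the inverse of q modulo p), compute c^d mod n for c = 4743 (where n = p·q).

d_p = d mod (p−1) = 3533 mod 78 = 23; d_q = d mod (q−1) = 33.
m₁ = c^(d_p) mod p: c ≡ 3 (mod 79), and 3^23 mod 79 = 74.
m₂ = c^(d_q) mod q: c ≡ 57 (mod 71), and 57^33 mod 71 = 25.
h = q_inv·(m₁ − m₂) mod p = 69·(74 − 25) mod 79 = 63.
m = m₂ + h·q = 25 + 63·71 = 4498.

4498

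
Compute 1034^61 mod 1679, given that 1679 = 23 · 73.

Mod 23: 1034 ≡ 22; by Fermat, exponent reduces to 61 mod 22 = 17; 22^17 ≡ 22 (mod 23).
Mod 73: 1034 ≡ 12; 12^61 ≡ 23 (mod 73).
Combine by CRT: x ≡ 22 (mod 23), x ≡ 23 (mod 73) ⇒ x ≡ 1264 (mod 1679).

1264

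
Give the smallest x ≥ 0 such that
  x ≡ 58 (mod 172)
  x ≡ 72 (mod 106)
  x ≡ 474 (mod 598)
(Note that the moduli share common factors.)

Combine the congruences pairwise.
gcd(172, 106) = 2 and 2 | (72 − 58), so the pair is consistent; merging gives x ≡ 8658 (mod 9116), where 9116 = lcm(172, 106).
gcd(9116, 598) = 2 and 2 | (474 − 8658), so the pair is consistent; merging gives x ≡ 2634066 (mod 2725684), where 2725684 = lcm(9116, 598).
The solution is unique modulo lcm(172, 106, 598) = 2725684.

2634066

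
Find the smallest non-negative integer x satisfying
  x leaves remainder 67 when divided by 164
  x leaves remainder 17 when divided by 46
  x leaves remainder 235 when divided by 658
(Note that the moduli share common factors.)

160787

gcd(164, 46) = 2 and 2 | (17 − 67), so the pair is consistent; merging gives x ≡ 2363 (mod 3772), where 3772 = lcm(164, 46).
gcd(3772, 658) = 2 and 2 | (235 − 2363), so the pair is consistent; merging gives x ≡ 160787 (mod 1240988), where 1240988 = lcm(3772, 658).
The solution is unique modulo lcm(164, 46, 658) = 1240988.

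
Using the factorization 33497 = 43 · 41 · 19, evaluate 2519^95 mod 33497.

26569

Mod 43: 2519 ≡ 25; by Fermat, exponent reduces to 95 mod 42 = 11; 25^11 ≡ 38 (mod 43).
Mod 41: 2519 ≡ 18; by Fermat, exponent reduces to 95 mod 40 = 15; 18^15 ≡ 1 (mod 41).
Mod 19: 2519 ≡ 11; by Fermat, exponent reduces to 95 mod 18 = 5; 11^5 ≡ 7 (mod 19).
Combine by CRT: x ≡ 38 (mod 43), x ≡ 1 (mod 41), x ≡ 7 (mod 19) ⇒ x ≡ 26569 (mod 33497).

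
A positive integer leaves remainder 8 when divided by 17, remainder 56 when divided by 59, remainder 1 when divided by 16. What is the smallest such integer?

From N ≡ 8 (mod 17) write N = 8 + 17t. Substituting into N ≡ 56 (mod 59) gives 17t ≡ 48 (mod 59), and since 17⁻¹ ≡ 7 (mod 59), t ≡ 41. Hence N ≡ 8 + 17·41 = 705 (mod 1003).
From N ≡ 705 (mod 1003) write N = 705 + 1003t. Substituting into N ≡ 1 (mod 16) gives 1003t ≡ 0 (mod 16), and since 11⁻¹ ≡ 3 (mod 16), t ≡ 0. Hence N ≡ 705 + 1003·0 = 705 (mod 16048).

705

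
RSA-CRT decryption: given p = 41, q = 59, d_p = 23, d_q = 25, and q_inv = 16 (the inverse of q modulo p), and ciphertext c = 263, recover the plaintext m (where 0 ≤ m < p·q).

786

m₁ = c^(d_p) mod p: c ≡ 17 (mod 41), and 17^23 mod 41 = 7.
m₂ = c^(d_q) mod q: c ≡ 27 (mod 59), and 27^25 mod 59 = 19.
h = q_inv·(m₁ − m₂) mod p = 16·(7 − 19) mod 41 = 13.
m = m₂ + h·q = 19 + 13·59 = 786.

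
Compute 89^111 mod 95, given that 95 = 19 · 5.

Mod 19: 89 ≡ 13; by Fermat, exponent reduces to 111 mod 18 = 3; 13^3 ≡ 12 (mod 19).
Mod 5: 89 ≡ 4; by Fermat, exponent reduces to 111 mod 4 = 3; 4^3 ≡ 4 (mod 5).
Combine by CRT: x ≡ 12 (mod 19), x ≡ 4 (mod 5) ⇒ x ≡ 69 (mod 95).

69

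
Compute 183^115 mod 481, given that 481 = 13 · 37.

131

Mod 13: 183 ≡ 1; by Fermat, exponent reduces to 115 mod 12 = 7; 1^7 ≡ 1 (mod 13).
Mod 37: 183 ≡ 35; by Fermat, exponent reduces to 115 mod 36 = 7; 35^7 ≡ 20 (mod 37).
Combine by CRT: x ≡ 1 (mod 13), x ≡ 20 (mod 37) ⇒ x ≡ 131 (mod 481).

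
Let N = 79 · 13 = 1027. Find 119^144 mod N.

Mod 79: 119 ≡ 40; by Fermat, exponent reduces to 144 mod 78 = 66; 40^66 ≡ 67 (mod 79).
Mod 13: 119 ≡ 2; since 12 | 144, by Fermat 2^144 ≡ 1 (mod 13).
Combine by CRT: x ≡ 67 (mod 79), x ≡ 1 (mod 13) ⇒ x ≡ 1015 (mod 1027).

1015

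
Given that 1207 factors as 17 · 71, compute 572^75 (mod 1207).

811

Mod 17: 572 ≡ 11; by Fermat, exponent reduces to 75 mod 16 = 11; 11^11 ≡ 12 (mod 17).
Mod 71: 572 ≡ 4; by Fermat, exponent reduces to 75 mod 70 = 5; 4^5 ≡ 30 (mod 71).
Combine by CRT: x ≡ 12 (mod 17), x ≡ 30 (mod 71) ⇒ x ≡ 811 (mod 1207).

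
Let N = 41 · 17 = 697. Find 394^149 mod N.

515

Mod 41: 394 ≡ 25; by Fermat, exponent reduces to 149 mod 40 = 29; 25^29 ≡ 23 (mod 41).
Mod 17: 394 ≡ 3; by Fermat, exponent reduces to 149 mod 16 = 5; 3^5 ≡ 5 (mod 17).
Combine by CRT: x ≡ 23 (mod 41), x ≡ 5 (mod 17) ⇒ x ≡ 515 (mod 697).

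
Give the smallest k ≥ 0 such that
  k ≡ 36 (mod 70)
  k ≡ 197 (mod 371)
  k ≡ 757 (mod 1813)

gcd(70, 371) = 7 and 7 | (197 − 36), so the pair is consistent; merging gives k ≡ 3536 (mod 3710), where 3710 = lcm(70, 371).
gcd(3710, 1813) = 7 and 7 | (757 − 3536), so the pair is consistent; merging gives k ≡ 441316 (mod 960890), where 960890 = lcm(3710, 1813).
The solution is unique modulo lcm(70, 371, 1813) = 960890.

441316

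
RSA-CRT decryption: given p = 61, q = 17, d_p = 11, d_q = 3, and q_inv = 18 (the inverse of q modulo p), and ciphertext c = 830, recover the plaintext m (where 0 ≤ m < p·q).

m₁ = c^(d_p) mod p: c ≡ 37 (mod 61), and 37^11 mod 61 = 24.
m₂ = c^(d_q) mod q: c ≡ 14 (mod 17), and 14^3 mod 17 = 7.
h = q_inv·(m₁ − m₂) mod p = 18·(24 − 7) mod 61 = 1.
m = m₂ + h·q = 7 + 1·17 = 24.

24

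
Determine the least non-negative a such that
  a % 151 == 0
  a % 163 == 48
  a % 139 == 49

2632987

From a ≡ 0 (mod 151) write a = 0 + 151t. Substituting into a ≡ 48 (mod 163) gives 151t ≡ 48 (mod 163), and since 151⁻¹ ≡ 95 (mod 163), t ≡ 159. Hence a ≡ 0 + 151·159 = 24009 (mod 24613).
From a ≡ 24009 (mod 24613) write a = 24009 + 24613t. Substituting into a ≡ 49 (mod 139) gives 24613t ≡ 87 (mod 139), and since 10⁻¹ ≡ 14 (mod 139), t ≡ 106. Hence a ≡ 24009 + 24613·106 = 2632987 (mod 3421207).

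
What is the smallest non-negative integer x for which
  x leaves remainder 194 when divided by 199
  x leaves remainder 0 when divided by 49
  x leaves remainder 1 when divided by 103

Combine the congruences pairwise.
From x ≡ 194 (mod 199) write x = 194 + 199t. Substituting into x ≡ 0 (mod 49) gives 199t ≡ 2 (mod 49), and since 3⁻¹ ≡ 33 (mod 49), t ≡ 17. Hence x ≡ 194 + 199·17 = 3577 (mod 9751).
From x ≡ 3577 (mod 9751) write x = 3577 + 9751t. Substituting into x ≡ 1 (mod 103) gives 9751t ≡ 29 (mod 103), and since 69⁻¹ ≡ 3 (mod 103), t ≡ 87. Hence x ≡ 3577 + 9751·87 = 851914 (mod 1004353).

851914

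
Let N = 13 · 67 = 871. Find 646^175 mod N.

321

Mod 13: 646 ≡ 9; by Fermat, exponent reduces to 175 mod 12 = 7; 9^7 ≡ 9 (mod 13).
Mod 67: 646 ≡ 43; by Fermat, exponent reduces to 175 mod 66 = 43; 43^43 ≡ 53 (mod 67).
Combine by CRT: x ≡ 9 (mod 13), x ≡ 53 (mod 67) ⇒ x ≡ 321 (mod 871).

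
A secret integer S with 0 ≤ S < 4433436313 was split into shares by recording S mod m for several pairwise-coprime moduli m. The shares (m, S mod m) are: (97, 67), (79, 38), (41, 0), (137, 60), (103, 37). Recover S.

2627703489

Combine the congruences pairwise.
From S ≡ 67 (mod 97) write S = 67 + 97t. Substituting into S ≡ 38 (mod 79) gives 97t ≡ 50 (mod 79), and since 18⁻¹ ≡ 22 (mod 79), t ≡ 73. Hence S ≡ 67 + 97·73 = 7148 (mod 7663).
From S ≡ 7148 (mod 7663) write S = 7148 + 7663t. Substituting into S ≡ 0 (mod 41) gives 7663t ≡ 27 (mod 41), and since 37⁻¹ ≡ 10 (mod 41), t ≡ 24. Hence S ≡ 7148 + 7663·24 = 191060 (mod 314183).
From S ≡ 191060 (mod 314183) write S = 191060 + 314183t. Substituting into S ≡ 60 (mod 137) gives 314183t ≡ 115 (mod 137), and since 42⁻¹ ≡ 62 (mod 137), t ≡ 6. Hence S ≡ 191060 + 314183·6 = 2076158 (mod 43043071).
From S ≡ 2076158 (mod 43043071) write S = 2076158 + 43043071t. Substituting into S ≡ 37 (mod 103) gives 43043071t ≡ 50 (mod 103), and since 92⁻¹ ≡ 28 (mod 103), t ≡ 61. Hence S ≡ 2076158 + 43043071·61 = 2627703489 (mod 4433436313).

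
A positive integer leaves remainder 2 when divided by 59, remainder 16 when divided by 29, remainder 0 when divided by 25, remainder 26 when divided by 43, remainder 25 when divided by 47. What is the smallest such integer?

Combine the congruences pairwise.
From x ≡ 2 (mod 59) write x = 2 + 59t. Substituting into x ≡ 16 (mod 29) gives 59t ≡ 14 (mod 29), and since 1⁻¹ ≡ 1 (mod 29), t ≡ 14. Hence x ≡ 2 + 59·14 = 828 (mod 1711).
From x ≡ 828 (mod 1711) write x = 828 + 1711t. Substituting into x ≡ 0 (mod 25) gives 1711t ≡ 22 (mod 25), and since 11⁻¹ ≡ 16 (mod 25), t ≡ 2. Hence x ≡ 828 + 1711·2 = 4250 (mod 42775).
From x ≡ 4250 (mod 42775) write x = 4250 + 42775t. Substituting into x ≡ 26 (mod 43) gives 42775t ≡ 33 (mod 43), and since 33⁻¹ ≡ 30 (mod 43), t ≡ 1. Hence x ≡ 4250 + 42775·1 = 47025 (mod 1839325).
From x ≡ 47025 (mod 1839325) write x = 47025 + 1839325t. Substituting into x ≡ 25 (mod 47) gives 1839325t ≡ 0 (mod 47), and since 27⁻¹ ≡ 7 (mod 47), t ≡ 0. Hence x ≡ 47025 + 1839325·0 = 47025 (mod 86448275).

47025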